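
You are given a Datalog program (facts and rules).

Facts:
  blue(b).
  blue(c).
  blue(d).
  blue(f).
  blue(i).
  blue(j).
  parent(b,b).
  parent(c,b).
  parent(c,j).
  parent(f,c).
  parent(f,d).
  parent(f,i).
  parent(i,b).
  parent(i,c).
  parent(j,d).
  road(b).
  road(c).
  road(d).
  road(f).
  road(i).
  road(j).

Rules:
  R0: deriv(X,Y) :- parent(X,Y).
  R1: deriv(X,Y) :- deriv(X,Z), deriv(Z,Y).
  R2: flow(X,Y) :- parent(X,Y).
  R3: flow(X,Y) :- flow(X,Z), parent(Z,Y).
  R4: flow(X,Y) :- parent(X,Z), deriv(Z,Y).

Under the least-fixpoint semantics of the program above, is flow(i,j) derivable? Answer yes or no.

yes

round 1: derive deriv(b,b) via R0 from parent(b,b)
round 1: derive deriv(c,b) via R0 from parent(c,b)
round 1: derive deriv(c,j) via R0 from parent(c,j)
round 1: derive deriv(f,c) via R0 from parent(f,c)
round 1: derive deriv(f,d) via R0 from parent(f,d)
round 1: derive deriv(f,i) via R0 from parent(f,i)
round 1: derive deriv(i,b) via R0 from parent(i,b)
round 1: derive deriv(i,c) via R0 from parent(i,c)
round 1: derive deriv(j,d) via R0 from parent(j,d)
round 1: derive flow(b,b) via R2 from parent(b,b)
round 1: derive flow(c,b) via R2 from parent(c,b)
round 1: derive flow(c,j) via R2 from parent(c,j)
round 1: derive flow(f,c) via R2 from parent(f,c)
round 1: derive flow(f,d) via R2 from parent(f,d)
round 1: derive flow(f,i) via R2 from parent(f,i)
round 1: derive flow(i,b) via R2 from parent(i,b)
round 1: derive flow(i,c) via R2 from parent(i,c)
round 1: derive flow(j,d) via R2 from parent(j,d)
round 2: derive deriv(c,d) via R1 from deriv(c,j), deriv(j,d)
round 2: derive deriv(f,b) via R1 from deriv(f,c), deriv(c,b)
round 2: derive deriv(f,j) via R1 from deriv(f,c), deriv(c,j)
round 2: derive deriv(i,j) via R1 from deriv(i,c), deriv(c,j)
round 2: derive flow(c,d) via R3 from flow(c,j), parent(j,d)
round 2: derive flow(f,b) via R3 from flow(f,c), parent(c,b)
round 2: derive flow(f,j) via R3 from flow(f,c), parent(c,j)
round 2: derive flow(i,j) via R3 from flow(i,c), parent(c,j)
round 3: derive deriv(i,d) via R1 from deriv(i,c), deriv(c,d)
round 3: derive flow(i,d) via R3 from flow(i,j), parent(j,d)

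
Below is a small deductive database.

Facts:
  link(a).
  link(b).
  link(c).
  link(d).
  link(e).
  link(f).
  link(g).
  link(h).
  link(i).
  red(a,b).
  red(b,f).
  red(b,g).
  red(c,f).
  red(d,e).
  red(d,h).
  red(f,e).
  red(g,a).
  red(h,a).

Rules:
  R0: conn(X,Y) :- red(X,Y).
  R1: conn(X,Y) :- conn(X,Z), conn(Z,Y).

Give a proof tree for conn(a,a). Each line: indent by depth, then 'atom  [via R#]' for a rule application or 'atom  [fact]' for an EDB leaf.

conn(a,a)  [via R1]
  conn(a,b)  [via R0]
    red(a,b)  [fact]
  conn(b,a)  [via R1]
    conn(b,g)  [via R0]
      red(b,g)  [fact]
    conn(g,a)  [via R0]
      red(g,a)  [fact]

round 1: derive conn(a,b) via R0 from red(a,b)
round 1: derive conn(b,f) via R0 from red(b,f)
round 1: derive conn(b,g) via R0 from red(b,g)
round 1: derive conn(c,f) via R0 from red(c,f)
round 1: derive conn(d,e) via R0 from red(d,e)
round 1: derive conn(d,h) via R0 from red(d,h)
round 1: derive conn(f,e) via R0 from red(f,e)
round 1: derive conn(g,a) via R0 from red(g,a)
round 1: derive conn(h,a) via R0 from red(h,a)
round 2: derive conn(a,f) via R1 from conn(a,b), conn(b,f)
round 2: derive conn(a,g) via R1 from conn(a,b), conn(b,g)
round 2: derive conn(b,a) via R1 from conn(b,g), conn(g,a)
round 2: derive conn(b,e) via R1 from conn(b,f), conn(f,e)
round 2: derive conn(c,e) via R1 from conn(c,f), conn(f,e)
round 2: derive conn(d,a) via R1 from conn(d,h), conn(h,a)
round 2: derive conn(g,b) via R1 from conn(g,a), conn(a,b)
round 2: derive conn(h,b) via R1 from conn(h,a), conn(a,b)
round 3: derive conn(a,a) via R1 from conn(a,b), conn(b,a)
round 3: derive conn(a,e) via R1 from conn(a,b), conn(b,e)
round 3: derive conn(b,b) via R1 from conn(b,a), conn(a,b)
round 3: derive conn(d,b) via R1 from conn(d,a), conn(a,b)
round 3: derive conn(d,f) via R1 from conn(d,a), conn(a,f)
round 3: derive conn(d,g) via R1 from conn(d,a), conn(a,g)
round 3: derive conn(g,e) via R1 from conn(g,b), conn(b,e)
round 3: derive conn(g,f) via R1 from conn(g,a), conn(a,f)
round 3: derive conn(g,g) via R1 from conn(g,a), conn(a,g)
round 3: derive conn(h,e) via R1 from conn(h,b), conn(b,e)
round 3: derive conn(h,f) via R1 from conn(h,a), conn(a,f)
round 3: derive conn(h,g) via R1 from conn(h,a), conn(a,g)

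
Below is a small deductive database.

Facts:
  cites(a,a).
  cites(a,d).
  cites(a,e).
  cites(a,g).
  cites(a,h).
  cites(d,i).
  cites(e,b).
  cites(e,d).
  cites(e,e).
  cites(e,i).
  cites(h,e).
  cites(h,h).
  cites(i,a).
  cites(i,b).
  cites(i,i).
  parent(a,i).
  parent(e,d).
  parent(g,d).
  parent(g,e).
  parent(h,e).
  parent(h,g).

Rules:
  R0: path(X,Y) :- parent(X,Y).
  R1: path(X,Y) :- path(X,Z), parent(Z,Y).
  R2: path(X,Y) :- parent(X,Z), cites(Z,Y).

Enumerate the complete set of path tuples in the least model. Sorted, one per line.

round 1: derive path(a,i) via R0 from parent(a,i)
round 1: derive path(e,d) via R0 from parent(e,d)
round 1: derive path(g,d) via R0 from parent(g,d)
round 1: derive path(g,e) via R0 from parent(g,e)
round 1: derive path(h,e) via R0 from parent(h,e)
round 1: derive path(h,g) via R0 from parent(h,g)
round 1: derive path(a,a) via R2 from parent(a,i), cites(i,a)
round 1: derive path(a,b) via R2 from parent(a,i), cites(i,b)
round 1: derive path(e,i) via R2 from parent(e,d), cites(d,i)
round 1: derive path(g,b) via R2 from parent(g,e), cites(e,b)
round 1: derive path(g,i) via R2 from parent(g,d), cites(d,i)
round 1: derive path(h,b) via R2 from parent(h,e), cites(e,b)
round 1: derive path(h,d) via R2 from parent(h,e), cites(e,d)
round 1: derive path(h,i) via R2 from parent(h,e), cites(e,i)

path(a,a)
path(a,b)
path(a,i)
path(e,d)
path(e,i)
path(g,b)
path(g,d)
path(g,e)
path(g,i)
path(h,b)
path(h,d)
path(h,e)
path(h,g)
path(h,i)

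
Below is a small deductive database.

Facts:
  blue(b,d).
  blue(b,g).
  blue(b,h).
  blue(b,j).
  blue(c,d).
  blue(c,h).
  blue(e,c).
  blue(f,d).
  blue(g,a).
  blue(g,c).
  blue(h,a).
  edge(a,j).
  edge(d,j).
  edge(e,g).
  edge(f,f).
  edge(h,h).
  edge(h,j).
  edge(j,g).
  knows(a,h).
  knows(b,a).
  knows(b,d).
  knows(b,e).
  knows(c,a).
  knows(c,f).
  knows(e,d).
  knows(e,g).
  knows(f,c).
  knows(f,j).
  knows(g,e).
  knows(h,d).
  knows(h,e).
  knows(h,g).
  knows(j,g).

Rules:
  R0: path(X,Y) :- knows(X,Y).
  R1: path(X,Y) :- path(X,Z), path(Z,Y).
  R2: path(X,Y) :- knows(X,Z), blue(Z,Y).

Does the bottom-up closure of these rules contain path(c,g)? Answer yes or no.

round 1: derive path(a,h) via R0 from knows(a,h)
round 1: derive path(b,a) via R0 from knows(b,a)
round 1: derive path(b,d) via R0 from knows(b,d)
round 1: derive path(b,e) via R0 from knows(b,e)
round 1: derive path(c,a) via R0 from knows(c,a)
round 1: derive path(c,f) via R0 from knows(c,f)
round 1: derive path(e,d) via R0 from knows(e,d)
round 1: derive path(e,g) via R0 from knows(e,g)
round 1: derive path(f,c) via R0 from knows(f,c)
round 1: derive path(f,j) via R0 from knows(f,j)
round 1: derive path(g,e) via R0 from knows(g,e)
round 1: derive path(h,d) via R0 from knows(h,d)
round 1: derive path(h,e) via R0 from knows(h,e)
round 1: derive path(h,g) via R0 from knows(h,g)
round 1: derive path(j,g) via R0 from knows(j,g)
round 1: derive path(a,a) via R2 from knows(a,h), blue(h,a)
round 1: derive path(b,c) via R2 from knows(b,e), blue(e,c)
round 1: derive path(c,d) via R2 from knows(c,f), blue(f,d)
round 1: derive path(e,a) via R2 from knows(e,g), blue(g,a)
round 1: derive path(e,c) via R2 from knows(e,g), blue(g,c)
round 1: derive path(f,d) via R2 from knows(f,c), blue(c,d)
round 1: derive path(f,h) via R2 from knows(f,c), blue(c,h)
round 1: derive path(g,c) via R2 from knows(g,e), blue(e,c)
round 1: derive path(h,a) via R2 from knows(h,g), blue(g,a)
round 1: derive path(h,c) via R2 from knows(h,e), blue(e,c)
round 1: derive path(j,a) via R2 from knows(j,g), blue(g,a)
round 1: derive path(j,c) via R2 from knows(j,g), blue(g,c)
round 2: derive path(a,c) via R1 from path(a,h), path(h,c)
round 2: derive path(a,d) via R1 from path(a,h), path(h,d)
round 2: derive path(a,e) via R1 from path(a,h), path(h,e)
round 2: derive path(a,g) via R1 from path(a,h), path(h,g)
round 2: derive path(b,f) via R1 from path(b,c), path(c,f)
round 2: derive path(b,g) via R1 from path(b,e), path(e,g)
round 2: derive path(b,h) via R1 from path(b,a), path(a,h)
round 2: derive path(c,c) via R1 from path(c,f), path(f,c)
round 2: derive path(c,h) via R1 from path(c,a), path(a,h)
round 2: derive path(c,j) via R1 from path(c,f), path(f,j)
round 2: derive path(e,e) via R1 from path(e,g), path(g,e)
round 2: derive path(e,f) via R1 from path(e,c), path(c,f)
round 2: derive path(e,h) via R1 from path(e,a), path(a,h)
round 2: derive path(f,a) via R1 from path(f,c), path(c,a)
round 2: derive path(f,e) via R1 from path(f,h), path(h,e)
round 2: derive path(f,f) via R1 from path(f,c), path(c,f)
round 2: derive path(f,g) via R1 from path(f,h), path(h,g)
round 2: derive path(g,a) via R1 from path(g,c), path(c,a)
round 2: derive path(g,d) via R1 from path(g,c), path(c,d)
round 2: derive path(g,f) via R1 from path(g,c), path(c,f)
round 2: derive path(g,g) via R1 from path(g,e), path(e,g)
round 2: derive path(h,f) via R1 from path(h,c), path(c,f)
round 2: derive path(h,h) via R1 from path(h,a), path(a,h)
round 2: derive path(j,d) via R1 from path(j,c), path(c,d)
round 2: derive path(j,e) via R1 from path(j,g), path(g,e)
round 2: derive path(j,f) via R1 from path(j,c), path(c,f)
round 2: derive path(j,h) via R1 from path(j,a), path(a,h)
round 3: derive path(a,f) via R1 from path(a,c), path(c,f)
round 3: derive path(a,j) via R1 from path(a,c), path(c,j)
round 3: derive path(b,j) via R1 from path(b,c), path(c,j)
round 3: derive path(c,e) via R1 from path(c,a), path(a,e)
round 3: derive path(c,g) via R1 from path(c,a), path(a,g)
round 3: derive path(e,j) via R1 from path(e,c), path(c,j)
round 3: derive path(g,h) via R1 from path(g,a), path(a,h)
round 3: derive path(g,j) via R1 from path(g,c), path(c,j)
round 3: derive path(h,j) via R1 from path(h,c), path(c,j)
round 3: derive path(j,j) via R1 from path(j,c), path(c,j)

yes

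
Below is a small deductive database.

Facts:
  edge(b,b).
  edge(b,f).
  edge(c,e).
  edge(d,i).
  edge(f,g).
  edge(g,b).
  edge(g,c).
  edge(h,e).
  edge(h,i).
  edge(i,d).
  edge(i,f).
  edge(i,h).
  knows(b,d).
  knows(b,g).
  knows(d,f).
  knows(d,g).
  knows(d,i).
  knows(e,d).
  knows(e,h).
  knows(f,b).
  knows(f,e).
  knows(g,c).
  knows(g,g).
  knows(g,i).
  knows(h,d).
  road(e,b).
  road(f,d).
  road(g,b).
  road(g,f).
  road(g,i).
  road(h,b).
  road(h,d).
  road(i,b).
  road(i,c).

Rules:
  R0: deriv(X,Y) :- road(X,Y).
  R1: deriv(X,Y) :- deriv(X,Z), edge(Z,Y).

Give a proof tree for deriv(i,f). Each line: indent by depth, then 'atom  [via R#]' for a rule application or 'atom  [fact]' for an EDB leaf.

deriv(i,f)  [via R1]
  deriv(i,b)  [via R0]
    road(i,b)  [fact]
  edge(b,f)  [fact]

round 1: derive deriv(e,b) via R0 from road(e,b)
round 1: derive deriv(f,d) via R0 from road(f,d)
round 1: derive deriv(g,b) via R0 from road(g,b)
round 1: derive deriv(g,f) via R0 from road(g,f)
round 1: derive deriv(g,i) via R0 from road(g,i)
round 1: derive deriv(h,b) via R0 from road(h,b)
round 1: derive deriv(h,d) via R0 from road(h,d)
round 1: derive deriv(i,b) via R0 from road(i,b)
round 1: derive deriv(i,c) via R0 from road(i,c)
round 2: derive deriv(e,f) via R1 from deriv(e,b), edge(b,f)
round 2: derive deriv(f,i) via R1 from deriv(f,d), edge(d,i)
round 2: derive deriv(g,d) via R1 from deriv(g,i), edge(i,d)
round 2: derive deriv(g,g) via R1 from deriv(g,f), edge(f,g)
round 2: derive deriv(g,h) via R1 from deriv(g,i), edge(i,h)
round 2: derive deriv(h,f) via R1 from deriv(h,b), edge(b,f)
round 2: derive deriv(h,i) via R1 from deriv(h,d), edge(d,i)
round 2: derive deriv(i,e) via R1 from deriv(i,c), edge(c,e)
round 2: derive deriv(i,f) via R1 from deriv(i,b), edge(b,f)
round 3: derive deriv(e,g) via R1 from deriv(e,f), edge(f,g)
round 3: derive deriv(f,f) via R1 from deriv(f,i), edge(i,f)
round 3: derive deriv(f,h) via R1 from deriv(f,i), edge(i,h)
round 3: derive deriv(g,c) via R1 from deriv(g,g), edge(g,c)
round 3: derive deriv(g,e) via R1 from deriv(g,h), edge(h,e)
round 3: derive deriv(h,g) via R1 from deriv(h,f), edge(f,g)
round 3: derive deriv(h,h) via R1 from deriv(h,i), edge(i,h)
round 3: derive deriv(i,g) via R1 from deriv(i,f), edge(f,g)
round 4: derive deriv(e,c) via R1 from deriv(e,g), edge(g,c)
round 4: derive deriv(f,e) via R1 from deriv(f,h), edge(h,e)
round 4: derive deriv(f,g) via R1 from deriv(f,f), edge(f,g)
round 4: derive deriv(h,c) via R1 from deriv(h,g), edge(g,c)
round 4: derive deriv(h,e) via R1 from deriv(h,h), edge(h,e)
round 5: derive deriv(e,e) via R1 from deriv(e,c), edge(c,e)
round 5: derive deriv(f,b) via R1 from deriv(f,g), edge(g,b)
round 5: derive deriv(f,c) via R1 from deriv(f,g), edge(g,c)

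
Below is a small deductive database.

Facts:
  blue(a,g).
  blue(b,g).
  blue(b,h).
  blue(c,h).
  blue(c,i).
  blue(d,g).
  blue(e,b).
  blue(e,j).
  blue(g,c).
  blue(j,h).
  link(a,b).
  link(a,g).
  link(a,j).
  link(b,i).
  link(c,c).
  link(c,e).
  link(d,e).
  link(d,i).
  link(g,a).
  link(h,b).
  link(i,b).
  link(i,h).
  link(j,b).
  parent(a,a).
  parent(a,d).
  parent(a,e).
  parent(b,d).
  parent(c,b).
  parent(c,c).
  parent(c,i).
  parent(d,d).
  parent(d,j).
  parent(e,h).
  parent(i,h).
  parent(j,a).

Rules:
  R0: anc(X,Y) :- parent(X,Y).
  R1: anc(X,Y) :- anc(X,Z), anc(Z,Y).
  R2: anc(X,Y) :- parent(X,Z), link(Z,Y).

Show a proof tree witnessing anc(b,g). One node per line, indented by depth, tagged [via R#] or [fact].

round 1: derive anc(a,a) via R0 from parent(a,a)
round 1: derive anc(a,d) via R0 from parent(a,d)
round 1: derive anc(a,e) via R0 from parent(a,e)
round 1: derive anc(b,d) via R0 from parent(b,d)
round 1: derive anc(c,b) via R0 from parent(c,b)
round 1: derive anc(c,c) via R0 from parent(c,c)
round 1: derive anc(c,i) via R0 from parent(c,i)
round 1: derive anc(d,d) via R0 from parent(d,d)
round 1: derive anc(d,j) via R0 from parent(d,j)
round 1: derive anc(e,h) via R0 from parent(e,h)
round 1: derive anc(i,h) via R0 from parent(i,h)
round 1: derive anc(j,a) via R0 from parent(j,a)
round 1: derive anc(a,b) via R2 from parent(a,a), link(a,b)
round 1: derive anc(a,g) via R2 from parent(a,a), link(a,g)
round 1: derive anc(a,i) via R2 from parent(a,d), link(d,i)
round 1: derive anc(a,j) via R2 from parent(a,a), link(a,j)
round 1: derive anc(b,e) via R2 from parent(b,d), link(d,e)
round 1: derive anc(b,i) via R2 from parent(b,d), link(d,i)
round 1: derive anc(c,e) via R2 from parent(c,c), link(c,e)
round 1: derive anc(c,h) via R2 from parent(c,i), link(i,h)
round 1: derive anc(d,b) via R2 from parent(d,j), link(j,b)
round 1: derive anc(d,e) via R2 from parent(d,d), link(d,e)
round 1: derive anc(d,i) via R2 from parent(d,d), link(d,i)
round 1: derive anc(e,b) via R2 from parent(e,h), link(h,b)
round 1: derive anc(i,b) via R2 from parent(i,h), link(h,b)
round 1: derive anc(j,b) via R2 from parent(j,a), link(a,b)
round 1: derive anc(j,g) via R2 from parent(j,a), link(a,g)
round 1: derive anc(j,j) via R2 from parent(j,a), link(a,j)
round 2: derive anc(a,h) via R1 from anc(a,e), anc(e,h)
round 2: derive anc(b,b) via R1 from anc(b,d), anc(d,b)
round 2: derive anc(b,h) via R1 from anc(b,e), anc(e,h)
round 2: derive anc(b,j) via R1 from anc(b,d), anc(d,j)
round 2: derive anc(c,d) via R1 from anc(c,b), anc(b,d)
round 2: derive anc(d,a) via R1 from anc(d,j), anc(j,a)
round 2: derive anc(d,g) via R1 from anc(d,j), anc(j,g)
round 2: derive anc(d,h) via R1 from anc(d,e), anc(e,h)
round 2: derive anc(e,d) via R1 from anc(e,b), anc(b,d)
round 2: derive anc(e,e) via R1 from anc(e,b), anc(b,e)
round 2: derive anc(e,i) via R1 from anc(e,b), anc(b,i)
round 2: derive anc(i,d) via R1 from anc(i,b), anc(b,d)
round 2: derive anc(i,e) via R1 from anc(i,b), anc(b,e)
round 2: derive anc(i,i) via R1 from anc(i,b), anc(b,i)
round 2: derive anc(j,d) via R1 from anc(j,a), anc(a,d)
round 2: derive anc(j,e) via R1 from anc(j,a), anc(a,e)
round 2: derive anc(j,i) via R1 from anc(j,a), anc(a,i)
round 3: derive anc(b,a) via R1 from anc(b,d), anc(d,a)
round 3: derive anc(b,g) via R1 from anc(b,d), anc(d,g)
round 3: derive anc(c,a) via R1 from anc(c,d), anc(d,a)
round 3: derive anc(c,g) via R1 from anc(c,d), anc(d,g)
round 3: derive anc(c,j) via R1 from anc(c,b), anc(b,j)
round 3: derive anc(e,a) via R1 from anc(e,d), anc(d,a)
round 3: derive anc(e,g) via R1 from anc(e,d), anc(d,g)
round 3: derive anc(e,j) via R1 from anc(e,b), anc(b,j)
round 3: derive anc(i,a) via R1 from anc(i,d), anc(d,a)
round 3: derive anc(i,g) via R1 from anc(i,d), anc(d,g)
round 3: derive anc(i,j) via R1 from anc(i,b), anc(b,j)
round 3: derive anc(j,h) via R1 from anc(j,a), anc(a,h)

anc(b,g)  [via R1]
  anc(b,d)  [via R0]
    parent(b,d)  [fact]
  anc(d,g)  [via R1]
    anc(d,j)  [via R0]
      parent(d,j)  [fact]
    anc(j,g)  [via R2]
      parent(j,a)  [fact]
      link(a,g)  [fact]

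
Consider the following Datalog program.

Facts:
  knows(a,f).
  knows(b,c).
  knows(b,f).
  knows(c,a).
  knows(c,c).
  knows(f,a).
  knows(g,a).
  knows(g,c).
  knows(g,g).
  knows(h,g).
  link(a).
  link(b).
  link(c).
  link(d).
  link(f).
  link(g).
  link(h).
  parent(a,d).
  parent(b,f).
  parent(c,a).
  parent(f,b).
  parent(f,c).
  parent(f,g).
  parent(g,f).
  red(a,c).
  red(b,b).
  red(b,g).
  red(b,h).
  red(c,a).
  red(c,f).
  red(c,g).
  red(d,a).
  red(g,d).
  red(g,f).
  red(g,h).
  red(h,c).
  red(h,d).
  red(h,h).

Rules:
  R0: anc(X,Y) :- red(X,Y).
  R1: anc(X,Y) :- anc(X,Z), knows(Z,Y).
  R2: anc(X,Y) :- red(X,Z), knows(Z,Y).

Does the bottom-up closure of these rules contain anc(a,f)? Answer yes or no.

round 1: derive anc(a,c) via R0 from red(a,c)
round 1: derive anc(b,b) via R0 from red(b,b)
round 1: derive anc(b,g) via R0 from red(b,g)
round 1: derive anc(b,h) via R0 from red(b,h)
round 1: derive anc(c,a) via R0 from red(c,a)
round 1: derive anc(c,f) via R0 from red(c,f)
round 1: derive anc(c,g) via R0 from red(c,g)
round 1: derive anc(d,a) via R0 from red(d,a)
round 1: derive anc(g,d) via R0 from red(g,d)
round 1: derive anc(g,f) via R0 from red(g,f)
round 1: derive anc(g,h) via R0 from red(g,h)
round 1: derive anc(h,c) via R0 from red(h,c)
round 1: derive anc(h,d) via R0 from red(h,d)
round 1: derive anc(h,h) via R0 from red(h,h)
round 1: derive anc(a,a) via R2 from red(a,c), knows(c,a)
round 1: derive anc(b,a) via R2 from red(b,g), knows(g,a)
round 1: derive anc(b,c) via R2 from red(b,b), knows(b,c)
round 1: derive anc(b,f) via R2 from red(b,b), knows(b,f)
round 1: derive anc(c,c) via R2 from red(c,g), knows(g,c)
round 1: derive anc(d,f) via R2 from red(d,a), knows(a,f)
round 1: derive anc(g,a) via R2 from red(g,f), knows(f,a)
round 1: derive anc(g,g) via R2 from red(g,h), knows(h,g)
round 1: derive anc(h,a) via R2 from red(h,c), knows(c,a)
round 1: derive anc(h,g) via R2 from red(h,h), knows(h,g)
round 2: derive anc(a,f) via R1 from anc(a,a), knows(a,f)
round 2: derive anc(g,c) via R1 from anc(g,g), knows(g,c)
round 2: derive anc(h,f) via R1 from anc(h,a), knows(a,f)

yes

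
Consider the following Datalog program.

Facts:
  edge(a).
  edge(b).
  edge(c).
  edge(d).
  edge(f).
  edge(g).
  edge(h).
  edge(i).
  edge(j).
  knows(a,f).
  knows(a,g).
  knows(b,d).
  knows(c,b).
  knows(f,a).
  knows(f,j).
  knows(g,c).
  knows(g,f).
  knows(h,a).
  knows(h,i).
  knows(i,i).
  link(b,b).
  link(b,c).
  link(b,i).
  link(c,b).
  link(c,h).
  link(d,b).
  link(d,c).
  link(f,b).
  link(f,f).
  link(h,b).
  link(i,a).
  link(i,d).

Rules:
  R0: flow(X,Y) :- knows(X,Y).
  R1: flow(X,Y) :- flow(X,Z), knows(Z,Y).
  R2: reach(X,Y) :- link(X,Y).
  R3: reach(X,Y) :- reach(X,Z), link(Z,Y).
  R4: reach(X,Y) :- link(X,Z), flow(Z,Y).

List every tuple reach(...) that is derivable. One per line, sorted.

round 1: derive flow(a,f) via R0 from knows(a,f)
round 1: derive flow(a,g) via R0 from knows(a,g)
round 1: derive flow(b,d) via R0 from knows(b,d)
round 1: derive flow(c,b) via R0 from knows(c,b)
round 1: derive flow(f,a) via R0 from knows(f,a)
round 1: derive flow(f,j) via R0 from knows(f,j)
round 1: derive flow(g,c) via R0 from knows(g,c)
round 1: derive flow(g,f) via R0 from knows(g,f)
round 1: derive flow(h,a) via R0 from knows(h,a)
round 1: derive flow(h,i) via R0 from knows(h,i)
round 1: derive flow(i,i) via R0 from knows(i,i)
round 1: derive reach(b,b) via R2 from link(b,b)
round 1: derive reach(b,c) via R2 from link(b,c)
round 1: derive reach(b,i) via R2 from link(b,i)
round 1: derive reach(c,b) via R2 from link(c,b)
round 1: derive reach(c,h) via R2 from link(c,h)
round 1: derive reach(d,b) via R2 from link(d,b)
round 1: derive reach(d,c) via R2 from link(d,c)
round 1: derive reach(f,b) via R2 from link(f,b)
round 1: derive reach(f,f) via R2 from link(f,f)
round 1: derive reach(h,b) via R2 from link(h,b)
round 1: derive reach(i,a) via R2 from link(i,a)
round 1: derive reach(i,d) via R2 from link(i,d)
round 2: derive flow(a,a) via R1 from flow(a,f), knows(f,a)
round 2: derive flow(a,c) via R1 from flow(a,g), knows(g,c)
round 2: derive flow(a,j) via R1 from flow(a,f), knows(f,j)
round 2: derive flow(c,d) via R1 from flow(c,b), knows(b,d)
round 2: derive flow(f,f) via R1 from flow(f,a), knows(a,f)
round 2: derive flow(f,g) via R1 from flow(f,a), knows(a,g)
round 2: derive flow(g,a) via R1 from flow(g,f), knows(f,a)
round 2: derive flow(g,b) via R1 from flow(g,c), knows(c,b)
round 2: derive flow(g,j) via R1 from flow(g,f), knows(f,j)
round 2: derive flow(h,f) via R1 from flow(h,a), knows(a,f)
round 2: derive flow(h,g) via R1 from flow(h,a), knows(a,g)
round 2: derive reach(b,a) via R3 from reach(b,i), link(i,a)
round 2: derive reach(b,d) via R3 from reach(b,i), link(i,d)
round 2: derive reach(b,h) via R3 from reach(b,c), link(c,h)
round 2: derive reach(c,c) via R3 from reach(c,b), link(b,c)
round 2: derive reach(c,i) via R3 from reach(c,b), link(b,i)
round 2: derive reach(d,h) via R3 from reach(d,c), link(c,h)
round 2: derive reach(d,i) via R3 from reach(d,b), link(b,i)
round 2: derive reach(f,c) via R3 from reach(f,b), link(b,c)
round 2: derive reach(f,i) via R3 from reach(f,b), link(b,i)
round 2: derive reach(h,c) via R3 from reach(h,b), link(b,c)
round 2: derive reach(h,i) via R3 from reach(h,b), link(b,i)
round 2: derive reach(i,b) via R3 from reach(i,d), link(d,b)
round 2: derive reach(i,c) via R3 from reach(i,d), link(d,c)
round 2: derive reach(c,a) via R4 from link(c,h), flow(h,a)
round 2: derive reach(c,d) via R4 from link(c,b), flow(b,d)
round 2: derive reach(d,d) via R4 from link(d,b), flow(b,d)
round 2: derive reach(f,a) via R4 from link(f,f), flow(f,a)
round 2: derive reach(f,d) via R4 from link(f,b), flow(b,d)
round 2: derive reach(f,j) via R4 from link(f,f), flow(f,j)
round 2: derive reach(h,d) via R4 from link(h,b), flow(b,d)
round 2: derive reach(i,f) via R4 from link(i,a), flow(a,f)
round 2: derive reach(i,g) via R4 from link(i,a), flow(a,g)
round 3: derive flow(a,b) via R1 from flow(a,c), knows(c,b)
round 3: derive flow(f,c) via R1 from flow(f,g), knows(g,c)
round 3: derive flow(g,d) via R1 from flow(g,b), knows(b,d)
round 3: derive flow(g,g) via R1 from flow(g,a), knows(a,g)
round 3: derive flow(h,c) via R1 from flow(h,g), knows(g,c)
round 3: derive flow(h,j) via R1 from flow(h,f), knows(f,j)
round 3: derive reach(d,a) via R3 from reach(d,i), link(i,a)
round 3: derive reach(f,h) via R3 from reach(f,c), link(c,h)
round 3: derive reach(h,a) via R3 from reach(h,i), link(i,a)
round 3: derive reach(h,h) via R3 from reach(h,c), link(c,h)
round 3: derive reach(i,h) via R3 from reach(i,c), link(c,h)
round 3: derive reach(i,i) via R3 from reach(i,b), link(b,i)
round 3: derive reach(c,f) via R4 from link(c,h), flow(h,f)
round 3: derive reach(c,g) via R4 from link(c,h), flow(h,g)
round 3: derive reach(f,g) via R4 from link(f,f), flow(f,g)
round 3: derive reach(i,j) via R4 from link(i,a), flow(a,j)
round 4: derive flow(a,d) via R1 from flow(a,b), knows(b,d)
round 4: derive flow(f,b) via R1 from flow(f,c), knows(c,b)
round 4: derive flow(h,b) via R1 from flow(h,c), knows(c,b)
round 4: derive reach(c,j) via R4 from link(c,h), flow(h,j)
round 5: derive flow(f,d) via R1 from flow(f,b), knows(b,d)
round 5: derive flow(h,d) via R1 from flow(h,b), knows(b,d)

reach(b,a)
reach(b,b)
reach(b,c)
reach(b,d)
reach(b,h)
reach(b,i)
reach(c,a)
reach(c,b)
reach(c,c)
reach(c,d)
reach(c,f)
reach(c,g)
reach(c,h)
reach(c,i)
reach(c,j)
reach(d,a)
reach(d,b)
reach(d,c)
reach(d,d)
reach(d,h)
reach(d,i)
reach(f,a)
reach(f,b)
reach(f,c)
reach(f,d)
reach(f,f)
reach(f,g)
reach(f,h)
reach(f,i)
reach(f,j)
reach(h,a)
reach(h,b)
reach(h,c)
reach(h,d)
reach(h,h)
reach(h,i)
reach(i,a)
reach(i,b)
reach(i,c)
reach(i,d)
reach(i,f)
reach(i,g)
reach(i,h)
reach(i,i)
reach(i,j)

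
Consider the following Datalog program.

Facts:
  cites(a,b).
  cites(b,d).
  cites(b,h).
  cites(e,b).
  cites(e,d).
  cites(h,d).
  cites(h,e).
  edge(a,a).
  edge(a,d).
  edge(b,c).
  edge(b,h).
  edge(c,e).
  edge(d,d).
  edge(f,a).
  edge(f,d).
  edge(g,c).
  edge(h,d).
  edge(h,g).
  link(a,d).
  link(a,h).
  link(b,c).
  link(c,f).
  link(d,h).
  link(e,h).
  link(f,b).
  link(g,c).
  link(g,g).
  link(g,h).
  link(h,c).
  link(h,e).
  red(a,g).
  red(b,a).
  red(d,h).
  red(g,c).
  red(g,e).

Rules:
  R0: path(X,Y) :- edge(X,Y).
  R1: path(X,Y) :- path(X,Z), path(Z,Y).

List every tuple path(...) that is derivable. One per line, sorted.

round 1: derive path(a,a) via R0 from edge(a,a)
round 1: derive path(a,d) via R0 from edge(a,d)
round 1: derive path(b,c) via R0 from edge(b,c)
round 1: derive path(b,h) via R0 from edge(b,h)
round 1: derive path(c,e) via R0 from edge(c,e)
round 1: derive path(d,d) via R0 from edge(d,d)
round 1: derive path(f,a) via R0 from edge(f,a)
round 1: derive path(f,d) via R0 from edge(f,d)
round 1: derive path(g,c) via R0 from edge(g,c)
round 1: derive path(h,d) via R0 from edge(h,d)
round 1: derive path(h,g) via R0 from edge(h,g)
round 2: derive path(b,d) via R1 from path(b,h), path(h,d)
round 2: derive path(b,e) via R1 from path(b,c), path(c,e)
round 2: derive path(b,g) via R1 from path(b,h), path(h,g)
round 2: derive path(g,e) via R1 from path(g,c), path(c,e)
round 2: derive path(h,c) via R1 from path(h,g), path(g,c)
round 3: derive path(h,e) via R1 from path(h,c), path(c,e)

path(a,a)
path(a,d)
path(b,c)
path(b,d)
path(b,e)
path(b,g)
path(b,h)
path(c,e)
path(d,d)
path(f,a)
path(f,d)
path(g,c)
path(g,e)
path(h,c)
path(h,d)
path(h,e)
path(h,g)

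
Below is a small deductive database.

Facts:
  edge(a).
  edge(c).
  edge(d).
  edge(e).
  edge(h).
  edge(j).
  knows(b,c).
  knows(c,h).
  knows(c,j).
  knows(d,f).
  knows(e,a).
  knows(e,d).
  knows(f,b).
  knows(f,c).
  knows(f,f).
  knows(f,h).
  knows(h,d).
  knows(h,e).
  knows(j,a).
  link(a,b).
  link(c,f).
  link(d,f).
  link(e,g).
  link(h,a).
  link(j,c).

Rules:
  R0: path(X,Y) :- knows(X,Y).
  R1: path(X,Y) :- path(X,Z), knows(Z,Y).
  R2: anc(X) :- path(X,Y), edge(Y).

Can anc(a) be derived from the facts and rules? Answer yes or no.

round 1: derive path(b,c) via R0 from knows(b,c)
round 1: derive path(c,h) via R0 from knows(c,h)
round 1: derive path(c,j) via R0 from knows(c,j)
round 1: derive path(d,f) via R0 from knows(d,f)
round 1: derive path(e,a) via R0 from knows(e,a)
round 1: derive path(e,d) via R0 from knows(e,d)
round 1: derive path(f,b) via R0 from knows(f,b)
round 1: derive path(f,c) via R0 from knows(f,c)
round 1: derive path(f,f) via R0 from knows(f,f)
round 1: derive path(f,h) via R0 from knows(f,h)
round 1: derive path(h,d) via R0 from knows(h,d)
round 1: derive path(h,e) via R0 from knows(h,e)
round 1: derive path(j,a) via R0 from knows(j,a)
round 2: derive path(b,h) via R1 from path(b,c), knows(c,h)
round 2: derive path(b,j) via R1 from path(b,c), knows(c,j)
round 2: derive path(c,a) via R1 from path(c,j), knows(j,a)
round 2: derive path(c,d) via R1 from path(c,h), knows(h,d)
round 2: derive path(c,e) via R1 from path(c,h), knows(h,e)
round 2: derive path(d,b) via R1 from path(d,f), knows(f,b)
round 2: derive path(d,c) via R1 from path(d,f), knows(f,c)
round 2: derive path(d,h) via R1 from path(d,f), knows(f,h)
round 2: derive path(e,f) via R1 from path(e,d), knows(d,f)
round 2: derive path(f,d) via R1 from path(f,h), knows(h,d)
round 2: derive path(f,e) via R1 from path(f,h), knows(h,e)
round 2: derive path(f,j) via R1 from path(f,c), knows(c,j)
round 2: derive path(h,a) via R1 from path(h,e), knows(e,a)
round 2: derive path(h,f) via R1 from path(h,d), knows(d,f)
round 2: derive anc(b) via R2 from path(b,c), edge(c)
round 2: derive anc(c) via R2 from path(c,h), edge(h)
round 2: derive anc(e) via R2 from path(e,a), edge(a)
round 2: derive anc(f) via R2 from path(f,c), edge(c)
round 2: derive anc(h) via R2 from path(h,d), edge(d)
round 2: derive anc(j) via R2 from path(j,a), edge(a)
round 3: derive path(b,a) via R1 from path(b,j), knows(j,a)
round 3: derive path(b,d) via R1 from path(b,h), knows(h,d)
round 3: derive path(b,e) via R1 from path(b,h), knows(h,e)
round 3: derive path(c,f) via R1 from path(c,d), knows(d,f)
round 3: derive path(d,d) via R1 from path(d,h), knows(h,d)
round 3: derive path(d,e) via R1 from path(d,h), knows(h,e)
round 3: derive path(d,j) via R1 from path(d,c), knows(c,j)
round 3: derive path(e,b) via R1 from path(e,f), knows(f,b)
round 3: derive path(e,c) via R1 from path(e,f), knows(f,c)
round 3: derive path(e,h) via R1 from path(e,f), knows(f,h)
round 3: derive path(f,a) via R1 from path(f,e), knows(e,a)
round 3: derive path(h,b) via R1 from path(h,f), knows(f,b)
round 3: derive path(h,c) via R1 from path(h,f), knows(f,c)
round 3: derive path(h,h) via R1 from path(h,f), knows(f,h)
round 3: derive anc(d) via R2 from path(d,c), edge(c)
round 4: derive path(b,f) via R1 from path(b,d), knows(d,f)
round 4: derive path(c,b) via R1 from path(c,f), knows(f,b)
round 4: derive path(c,c) via R1 from path(c,f), knows(f,c)
round 4: derive path(d,a) via R1 from path(d,e), knows(e,a)
round 4: derive path(e,e) via R1 from path(e,h), knows(h,e)
round 4: derive path(e,j) via R1 from path(e,c), knows(c,j)
round 4: derive path(h,j) via R1 from path(h,c), knows(c,j)
round 5: derive path(b,b) via R1 from path(b,f), knows(f,b)

no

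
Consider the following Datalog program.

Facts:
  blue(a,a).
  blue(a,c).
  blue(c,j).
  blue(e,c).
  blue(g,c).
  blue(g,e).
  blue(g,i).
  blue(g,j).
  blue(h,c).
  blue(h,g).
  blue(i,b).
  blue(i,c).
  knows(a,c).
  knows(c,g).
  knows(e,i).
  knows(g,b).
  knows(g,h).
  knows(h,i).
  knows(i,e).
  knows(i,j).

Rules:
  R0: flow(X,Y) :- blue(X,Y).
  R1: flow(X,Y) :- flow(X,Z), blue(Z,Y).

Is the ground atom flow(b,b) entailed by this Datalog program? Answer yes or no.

no

round 1: derive flow(a,a) via R0 from blue(a,a)
round 1: derive flow(a,c) via R0 from blue(a,c)
round 1: derive flow(c,j) via R0 from blue(c,j)
round 1: derive flow(e,c) via R0 from blue(e,c)
round 1: derive flow(g,c) via R0 from blue(g,c)
round 1: derive flow(g,e) via R0 from blue(g,e)
round 1: derive flow(g,i) via R0 from blue(g,i)
round 1: derive flow(g,j) via R0 from blue(g,j)
round 1: derive flow(h,c) via R0 from blue(h,c)
round 1: derive flow(h,g) via R0 from blue(h,g)
round 1: derive flow(i,b) via R0 from blue(i,b)
round 1: derive flow(i,c) via R0 from blue(i,c)
round 2: derive flow(a,j) via R1 from flow(a,c), blue(c,j)
round 2: derive flow(e,j) via R1 from flow(e,c), blue(c,j)
round 2: derive flow(g,b) via R1 from flow(g,i), blue(i,b)
round 2: derive flow(h,e) via R1 from flow(h,g), blue(g,e)
round 2: derive flow(h,i) via R1 from flow(h,g), blue(g,i)
round 2: derive flow(h,j) via R1 from flow(h,c), blue(c,j)
round 2: derive flow(i,j) via R1 from flow(i,c), blue(c,j)
round 3: derive flow(h,b) via R1 from flow(h,i), blue(i,b)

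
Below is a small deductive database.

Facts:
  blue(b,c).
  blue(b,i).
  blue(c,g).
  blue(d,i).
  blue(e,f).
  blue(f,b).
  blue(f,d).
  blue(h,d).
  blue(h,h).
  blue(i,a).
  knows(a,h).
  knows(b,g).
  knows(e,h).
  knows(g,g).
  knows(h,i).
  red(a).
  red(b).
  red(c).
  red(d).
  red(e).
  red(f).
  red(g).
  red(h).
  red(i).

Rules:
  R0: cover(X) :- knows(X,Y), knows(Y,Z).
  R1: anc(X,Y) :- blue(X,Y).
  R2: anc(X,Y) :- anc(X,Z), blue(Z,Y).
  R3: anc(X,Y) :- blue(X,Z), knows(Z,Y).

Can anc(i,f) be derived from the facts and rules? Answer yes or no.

no

round 1: derive anc(b,c) via R1 from blue(b,c)
round 1: derive anc(b,i) via R1 from blue(b,i)
round 1: derive anc(c,g) via R1 from blue(c,g)
round 1: derive anc(d,i) via R1 from blue(d,i)
round 1: derive anc(e,f) via R1 from blue(e,f)
round 1: derive anc(f,b) via R1 from blue(f,b)
round 1: derive anc(f,d) via R1 from blue(f,d)
round 1: derive anc(h,d) via R1 from blue(h,d)
round 1: derive anc(h,h) via R1 from blue(h,h)
round 1: derive anc(i,a) via R1 from blue(i,a)
round 1: derive anc(f,g) via R3 from blue(f,b), knows(b,g)
round 1: derive anc(h,i) via R3 from blue(h,h), knows(h,i)
round 1: derive anc(i,h) via R3 from blue(i,a), knows(a,h)
round 2: derive anc(b,a) via R2 from anc(b,i), blue(i,a)
round 2: derive anc(b,g) via R2 from anc(b,c), blue(c,g)
round 2: derive anc(d,a) via R2 from anc(d,i), blue(i,a)
round 2: derive anc(e,b) via R2 from anc(e,f), blue(f,b)
round 2: derive anc(e,d) via R2 from anc(e,f), blue(f,d)
round 2: derive anc(f,c) via R2 from anc(f,b), blue(b,c)
round 2: derive anc(f,i) via R2 from anc(f,b), blue(b,i)
round 2: derive anc(h,a) via R2 from anc(h,i), blue(i,a)
round 2: derive anc(i,d) via R2 from anc(i,h), blue(h,d)
round 3: derive anc(e,c) via R2 from anc(e,b), blue(b,c)
round 3: derive anc(e,i) via R2 from anc(e,b), blue(b,i)
round 3: derive anc(f,a) via R2 from anc(f,i), blue(i,a)
round 3: derive anc(i,i) via R2 from anc(i,d), blue(d,i)
round 4: derive anc(e,a) via R2 from anc(e,i), blue(i,a)
round 4: derive anc(e,g) via R2 from anc(e,c), blue(c,g)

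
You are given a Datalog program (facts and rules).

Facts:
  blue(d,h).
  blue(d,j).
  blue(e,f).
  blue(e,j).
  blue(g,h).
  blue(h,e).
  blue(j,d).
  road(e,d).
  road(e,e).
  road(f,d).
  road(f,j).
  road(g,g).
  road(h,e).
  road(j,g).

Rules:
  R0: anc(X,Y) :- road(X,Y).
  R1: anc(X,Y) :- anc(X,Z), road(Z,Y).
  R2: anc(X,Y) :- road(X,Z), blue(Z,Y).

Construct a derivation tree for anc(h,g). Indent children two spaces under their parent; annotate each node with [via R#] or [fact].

round 1: derive anc(e,d) via R0 from road(e,d)
round 1: derive anc(e,e) via R0 from road(e,e)
round 1: derive anc(f,d) via R0 from road(f,d)
round 1: derive anc(f,j) via R0 from road(f,j)
round 1: derive anc(g,g) via R0 from road(g,g)
round 1: derive anc(h,e) via R0 from road(h,e)
round 1: derive anc(j,g) via R0 from road(j,g)
round 1: derive anc(e,f) via R2 from road(e,e), blue(e,f)
round 1: derive anc(e,h) via R2 from road(e,d), blue(d,h)
round 1: derive anc(e,j) via R2 from road(e,d), blue(d,j)
round 1: derive anc(f,h) via R2 from road(f,d), blue(d,h)
round 1: derive anc(g,h) via R2 from road(g,g), blue(g,h)
round 1: derive anc(h,f) via R2 from road(h,e), blue(e,f)
round 1: derive anc(h,j) via R2 from road(h,e), blue(e,j)
round 1: derive anc(j,h) via R2 from road(j,g), blue(g,h)
round 2: derive anc(e,g) via R1 from anc(e,j), road(j,g)
round 2: derive anc(f,e) via R1 from anc(f,h), road(h,e)
round 2: derive anc(f,g) via R1 from anc(f,j), road(j,g)
round 2: derive anc(g,e) via R1 from anc(g,h), road(h,e)
round 2: derive anc(h,d) via R1 from anc(h,e), road(e,d)
round 2: derive anc(h,g) via R1 from anc(h,j), road(j,g)
round 2: derive anc(j,e) via R1 from anc(j,h), road(h,e)
round 3: derive anc(g,d) via R1 from anc(g,e), road(e,d)
round 3: derive anc(j,d) via R1 from anc(j,e), road(e,d)

anc(h,g)  [via R1]
  anc(h,j)  [via R2]
    road(h,e)  [fact]
    blue(e,j)  [fact]
  road(j,g)  [fact]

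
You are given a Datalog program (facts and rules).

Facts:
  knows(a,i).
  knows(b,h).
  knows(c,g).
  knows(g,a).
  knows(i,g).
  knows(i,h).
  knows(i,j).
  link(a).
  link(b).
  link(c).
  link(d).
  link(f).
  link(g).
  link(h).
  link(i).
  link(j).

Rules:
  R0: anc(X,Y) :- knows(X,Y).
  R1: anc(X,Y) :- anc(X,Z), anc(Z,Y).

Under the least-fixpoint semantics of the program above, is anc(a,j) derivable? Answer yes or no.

round 1: derive anc(a,i) via R0 from knows(a,i)
round 1: derive anc(b,h) via R0 from knows(b,h)
round 1: derive anc(c,g) via R0 from knows(c,g)
round 1: derive anc(g,a) via R0 from knows(g,a)
round 1: derive anc(i,g) via R0 from knows(i,g)
round 1: derive anc(i,h) via R0 from knows(i,h)
round 1: derive anc(i,j) via R0 from knows(i,j)
round 2: derive anc(a,g) via R1 from anc(a,i), anc(i,g)
round 2: derive anc(a,h) via R1 from anc(a,i), anc(i,h)
round 2: derive anc(a,j) via R1 from anc(a,i), anc(i,j)
round 2: derive anc(c,a) via R1 from anc(c,g), anc(g,a)
round 2: derive anc(g,i) via R1 from anc(g,a), anc(a,i)
round 2: derive anc(i,a) via R1 from anc(i,g), anc(g,a)
round 3: derive anc(a,a) via R1 from anc(a,g), anc(g,a)
round 3: derive anc(c,h) via R1 from anc(c,a), anc(a,h)
round 3: derive anc(c,i) via R1 from anc(c,a), anc(a,i)
round 3: derive anc(c,j) via R1 from anc(c,a), anc(a,j)
round 3: derive anc(g,g) via R1 from anc(g,a), anc(a,g)
round 3: derive anc(g,h) via R1 from anc(g,a), anc(a,h)
round 3: derive anc(g,j) via R1 from anc(g,a), anc(a,j)
round 3: derive anc(i,i) via R1 from anc(i,a), anc(a,i)

yes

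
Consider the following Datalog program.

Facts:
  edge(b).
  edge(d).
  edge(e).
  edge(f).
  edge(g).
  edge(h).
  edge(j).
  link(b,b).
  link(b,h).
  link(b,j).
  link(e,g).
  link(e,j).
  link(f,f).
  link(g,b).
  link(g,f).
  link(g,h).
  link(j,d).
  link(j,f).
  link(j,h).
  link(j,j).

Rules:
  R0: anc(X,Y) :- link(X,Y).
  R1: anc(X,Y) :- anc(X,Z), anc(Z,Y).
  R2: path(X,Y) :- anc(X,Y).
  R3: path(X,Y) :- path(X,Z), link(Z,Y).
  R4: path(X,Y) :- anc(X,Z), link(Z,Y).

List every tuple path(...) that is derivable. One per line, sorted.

round 1: derive anc(b,b) via R0 from link(b,b)
round 1: derive anc(b,h) via R0 from link(b,h)
round 1: derive anc(b,j) via R0 from link(b,j)
round 1: derive anc(e,g) via R0 from link(e,g)
round 1: derive anc(e,j) via R0 from link(e,j)
round 1: derive anc(f,f) via R0 from link(f,f)
round 1: derive anc(g,b) via R0 from link(g,b)
round 1: derive anc(g,f) via R0 from link(g,f)
round 1: derive anc(g,h) via R0 from link(g,h)
round 1: derive anc(j,d) via R0 from link(j,d)
round 1: derive anc(j,f) via R0 from link(j,f)
round 1: derive anc(j,h) via R0 from link(j,h)
round 1: derive anc(j,j) via R0 from link(j,j)
round 2: derive anc(b,d) via R1 from anc(b,j), anc(j,d)
round 2: derive anc(b,f) via R1 from anc(b,j), anc(j,f)
round 2: derive anc(e,b) via R1 from anc(e,g), anc(g,b)
round 2: derive anc(e,d) via R1 from anc(e,j), anc(j,d)
round 2: derive anc(e,f) via R1 from anc(e,g), anc(g,f)
round 2: derive anc(e,h) via R1 from anc(e,g), anc(g,h)
round 2: derive anc(g,j) via R1 from anc(g,b), anc(b,j)
round 2: derive path(b,b) via R2 from anc(b,b)
round 2: derive path(b,h) via R2 from anc(b,h)
round 2: derive path(b,j) via R2 from anc(b,j)
round 2: derive path(e,g) via R2 from anc(e,g)
round 2: derive path(e,j) via R2 from anc(e,j)
round 2: derive path(f,f) via R2 from anc(f,f)
round 2: derive path(g,b) via R2 from anc(g,b)
round 2: derive path(g,f) via R2 from anc(g,f)
round 2: derive path(g,h) via R2 from anc(g,h)
round 2: derive path(j,d) via R2 from anc(j,d)
round 2: derive path(j,f) via R2 from anc(j,f)
round 2: derive path(j,h) via R2 from anc(j,h)
round 2: derive path(j,j) via R2 from anc(j,j)
round 2: derive path(b,d) via R4 from anc(b,j), link(j,d)
round 2: derive path(b,f) via R4 from anc(b,j), link(j,f)
round 2: derive path(e,b) via R4 from anc(e,g), link(g,b)
round 2: derive path(e,d) via R4 from anc(e,j), link(j,d)
round 2: derive path(e,f) via R4 from anc(e,g), link(g,f)
round 2: derive path(e,h) via R4 from anc(e,g), link(g,h)
round 2: derive path(g,j) via R4 from anc(g,b), link(b,j)
round 3: derive anc(g,d) via R1 from anc(g,b), anc(b,d)
round 3: derive path(g,d) via R3 from path(g,j), link(j,d)

path(b,b)
path(b,d)
path(b,f)
path(b,h)
path(b,j)
path(e,b)
path(e,d)
path(e,f)
path(e,g)
path(e,h)
path(e,j)
path(f,f)
path(g,b)
path(g,d)
path(g,f)
path(g,h)
path(g,j)
path(j,d)
path(j,f)
path(j,h)
path(j,j)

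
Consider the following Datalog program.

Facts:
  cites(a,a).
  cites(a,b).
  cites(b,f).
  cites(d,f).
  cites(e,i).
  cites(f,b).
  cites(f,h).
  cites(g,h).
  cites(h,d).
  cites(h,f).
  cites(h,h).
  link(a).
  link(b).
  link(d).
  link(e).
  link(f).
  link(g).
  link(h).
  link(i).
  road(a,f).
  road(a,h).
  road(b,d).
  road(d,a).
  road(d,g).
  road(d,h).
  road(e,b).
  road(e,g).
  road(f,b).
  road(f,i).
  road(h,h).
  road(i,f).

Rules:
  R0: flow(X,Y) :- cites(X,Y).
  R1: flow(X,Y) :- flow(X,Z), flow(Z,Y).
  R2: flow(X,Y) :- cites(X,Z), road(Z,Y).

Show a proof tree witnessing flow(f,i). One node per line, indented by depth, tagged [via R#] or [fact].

flow(f,i)  [via R1]
  flow(f,b)  [via R0]
    cites(f,b)  [fact]
  flow(b,i)  [via R2]
    cites(b,f)  [fact]
    road(f,i)  [fact]

round 1: derive flow(a,a) via R0 from cites(a,a)
round 1: derive flow(a,b) via R0 from cites(a,b)
round 1: derive flow(b,f) via R0 from cites(b,f)
round 1: derive flow(d,f) via R0 from cites(d,f)
round 1: derive flow(e,i) via R0 from cites(e,i)
round 1: derive flow(f,b) via R0 from cites(f,b)
round 1: derive flow(f,h) via R0 from cites(f,h)
round 1: derive flow(g,h) via R0 from cites(g,h)
round 1: derive flow(h,d) via R0 from cites(h,d)
round 1: derive flow(h,f) via R0 from cites(h,f)
round 1: derive flow(h,h) via R0 from cites(h,h)
round 1: derive flow(a,d) via R2 from cites(a,b), road(b,d)
round 1: derive flow(a,f) via R2 from cites(a,a), road(a,f)
round 1: derive flow(a,h) via R2 from cites(a,a), road(a,h)
round 1: derive flow(b,b) via R2 from cites(b,f), road(f,b)
round 1: derive flow(b,i) via R2 from cites(b,f), road(f,i)
round 1: derive flow(d,b) via R2 from cites(d,f), road(f,b)
round 1: derive flow(d,i) via R2 from cites(d,f), road(f,i)
round 1: derive flow(e,f) via R2 from cites(e,i), road(i,f)
round 1: derive flow(f,d) via R2 from cites(f,b), road(b,d)
round 1: derive flow(h,a) via R2 from cites(h,d), road(d,a)
round 1: derive flow(h,b) via R2 from cites(h,f), road(f,b)
round 1: derive flow(h,g) via R2 from cites(h,d), road(d,g)
round 1: derive flow(h,i) via R2 from cites(h,f), road(f,i)
round 2: derive flow(a,g) via R1 from flow(a,h), flow(h,g)
round 2: derive flow(a,i) via R1 from flow(a,b), flow(b,i)
round 2: derive flow(b,d) via R1 from flow(b,f), flow(f,d)
round 2: derive flow(b,h) via R1 from flow(b,f), flow(f,h)
round 2: derive flow(d,d) via R1 from flow(d,f), flow(f,d)
round 2: derive flow(d,h) via R1 from flow(d,f), flow(f,h)
round 2: derive flow(e,b) via R1 from flow(e,f), flow(f,b)
round 2: derive flow(e,d) via R1 from flow(e,f), flow(f,d)
round 2: derive flow(e,h) via R1 from flow(e,f), flow(f,h)
round 2: derive flow(f,a) via R1 from flow(f,h), flow(h,a)
round 2: derive flow(f,f) via R1 from flow(f,b), flow(b,f)
round 2: derive flow(f,g) via R1 from flow(f,h), flow(h,g)
round 2: derive flow(f,i) via R1 from flow(f,b), flow(b,i)
round 2: derive flow(g,a) via R1 from flow(g,h), flow(h,a)
round 2: derive flow(g,b) via R1 from flow(g,h), flow(h,b)
round 2: derive flow(g,d) via R1 from flow(g,h), flow(h,d)
round 2: derive flow(g,f) via R1 from flow(g,h), flow(h,f)
round 2: derive flow(g,g) via R1 from flow(g,h), flow(h,g)
round 2: derive flow(g,i) via R1 from flow(g,h), flow(h,i)
round 3: derive flow(b,a) via R1 from flow(b,f), flow(f,a)
round 3: derive flow(b,g) via R1 from flow(b,f), flow(f,g)
round 3: derive flow(d,a) via R1 from flow(d,f), flow(f,a)
round 3: derive flow(d,g) via R1 from flow(d,f), flow(f,g)
round 3: derive flow(e,a) via R1 from flow(e,f), flow(f,a)
round 3: derive flow(e,g) via R1 from flow(e,f), flow(f,g)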